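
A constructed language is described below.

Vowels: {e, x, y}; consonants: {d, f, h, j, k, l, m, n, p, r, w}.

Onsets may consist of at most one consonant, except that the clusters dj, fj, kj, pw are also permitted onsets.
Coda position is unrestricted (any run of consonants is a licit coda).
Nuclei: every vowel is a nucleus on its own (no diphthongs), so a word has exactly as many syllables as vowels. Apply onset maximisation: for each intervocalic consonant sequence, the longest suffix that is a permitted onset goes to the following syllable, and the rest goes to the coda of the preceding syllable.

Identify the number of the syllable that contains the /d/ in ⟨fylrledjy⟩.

3

The vowels are y, e, y — 3 nuclei, so 3 syllables.
/y…e/ gap (V1→V2): cluster /lrl/ — the longest permitted-onset suffix is /l/; onset = /l/, preceding coda = /lr/.
/e…y/ gap (V2→V3): /dj/ is a licit onset in full, so it all attaches to the next syllable.
Putting it together: fylr.le.djy.
The /d/ is in the onset of syllable 3 (/djy/).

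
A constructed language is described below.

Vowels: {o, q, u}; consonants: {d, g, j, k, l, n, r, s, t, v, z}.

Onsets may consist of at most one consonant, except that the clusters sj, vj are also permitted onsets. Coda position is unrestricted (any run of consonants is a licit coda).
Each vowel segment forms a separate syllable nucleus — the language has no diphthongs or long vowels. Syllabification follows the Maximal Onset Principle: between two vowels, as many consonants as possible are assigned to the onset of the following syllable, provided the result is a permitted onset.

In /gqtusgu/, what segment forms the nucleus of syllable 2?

u

Nuclei (vowels): q, u, u → 3 syllables.
The second nucleus (vowel 2 from the left) is /u/.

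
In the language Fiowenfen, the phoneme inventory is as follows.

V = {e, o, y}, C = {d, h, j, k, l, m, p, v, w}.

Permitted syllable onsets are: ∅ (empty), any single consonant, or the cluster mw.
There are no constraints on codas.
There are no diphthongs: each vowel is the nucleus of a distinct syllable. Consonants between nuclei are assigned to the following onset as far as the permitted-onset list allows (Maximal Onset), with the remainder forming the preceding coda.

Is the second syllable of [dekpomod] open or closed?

open

Vowels present: e, o, o; each is a nucleus, giving 3 syllables.
/e…o/ gap (V1→V2): /kp/; trying suffixes from longest down, /p/ is the first permitted one, so coda /k/ | onset /p/.
/o…o/ gap (V2→V3): /m/ → onset of the next syllable (single consonants are always licit onsets).
So the parse is dek.po.mod.
Syllable 2 is /po/; it ends in its nucleus with no coda, so it is open.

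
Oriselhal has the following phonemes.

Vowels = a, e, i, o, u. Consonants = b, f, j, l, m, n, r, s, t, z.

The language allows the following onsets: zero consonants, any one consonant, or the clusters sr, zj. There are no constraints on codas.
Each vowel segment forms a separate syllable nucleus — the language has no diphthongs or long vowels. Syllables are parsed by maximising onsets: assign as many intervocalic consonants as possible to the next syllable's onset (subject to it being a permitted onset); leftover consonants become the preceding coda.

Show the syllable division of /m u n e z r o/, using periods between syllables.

Nuclei (vowels): u, e, o → 3 syllables.
/u…e/ gap (V1→V2): /n/ is a single consonant, so it becomes the next onset.
/e…o/ gap (V2→V3): /zr/ — longest licit onset from the right is /r/, leaving /z/ as coda.

mu.nez.ro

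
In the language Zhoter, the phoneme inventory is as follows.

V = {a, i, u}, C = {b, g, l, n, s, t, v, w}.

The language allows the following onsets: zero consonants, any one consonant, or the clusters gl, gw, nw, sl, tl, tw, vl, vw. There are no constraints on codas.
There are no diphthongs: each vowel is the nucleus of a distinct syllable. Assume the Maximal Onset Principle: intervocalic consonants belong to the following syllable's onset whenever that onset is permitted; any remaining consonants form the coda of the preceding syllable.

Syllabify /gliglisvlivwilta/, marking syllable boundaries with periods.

gli.glis.vli.vwil.ta

The vowels are i, i, i, i, a — 5 nuclei, so 5 syllables.
σ1/σ2 boundary: /gl/ is a licit onset in full, so it all attaches to the next syllable.
σ2/σ3 boundary: /svl/; trying suffixes from longest down, /vl/ is the first permitted one, so coda /s/ | onset /vl/.
σ3/σ4 boundary: /vw/ is a licit onset in full, so it all attaches to the next syllable.
σ4/σ5 boundary: cluster /lt/ — the longest permitted-onset suffix is /t/; onset = /t/, preceding coda = /l/.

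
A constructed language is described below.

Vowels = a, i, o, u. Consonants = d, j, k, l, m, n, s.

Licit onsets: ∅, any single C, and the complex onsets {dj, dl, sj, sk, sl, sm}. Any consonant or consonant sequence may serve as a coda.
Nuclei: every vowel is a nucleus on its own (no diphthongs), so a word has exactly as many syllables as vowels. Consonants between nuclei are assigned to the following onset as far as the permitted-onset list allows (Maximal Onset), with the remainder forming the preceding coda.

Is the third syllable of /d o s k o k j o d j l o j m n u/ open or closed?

closed

The vowels are o, o, o, o, u — 5 nuclei, so 5 syllables.
σ1/σ2 boundary: /sk/ — entire cluster is a permitted onset → onset /sk/, coda ∅.
σ2/σ3 boundary: cluster /kj/ — the longest permitted-onset suffix is /j/; onset = /j/, preceding coda = /k/.
σ3/σ4 boundary: /djl/ — longest licit onset from the right is /l/, leaving /dj/ as coda.
σ4/σ5 boundary: /jmn/ splits as /jm/ + /n/ (/n/ is the longest suffix that is a licit onset).
Result: do.skok.jodj.lojm.nu.
Syllable 3 is /jodj/ with coda /dj/, so it is closed.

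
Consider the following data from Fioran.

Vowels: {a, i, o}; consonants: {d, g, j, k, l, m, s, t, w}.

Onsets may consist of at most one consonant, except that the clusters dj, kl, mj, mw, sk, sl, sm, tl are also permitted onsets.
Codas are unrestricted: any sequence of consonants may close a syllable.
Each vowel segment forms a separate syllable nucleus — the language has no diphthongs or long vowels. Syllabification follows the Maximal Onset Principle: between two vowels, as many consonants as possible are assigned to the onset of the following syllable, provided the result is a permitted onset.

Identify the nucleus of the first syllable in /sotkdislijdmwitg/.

Nuclei (vowels): o, i, i, i → 4 syllables.
The first nucleus (vowel 1 from the left) is /o/.

o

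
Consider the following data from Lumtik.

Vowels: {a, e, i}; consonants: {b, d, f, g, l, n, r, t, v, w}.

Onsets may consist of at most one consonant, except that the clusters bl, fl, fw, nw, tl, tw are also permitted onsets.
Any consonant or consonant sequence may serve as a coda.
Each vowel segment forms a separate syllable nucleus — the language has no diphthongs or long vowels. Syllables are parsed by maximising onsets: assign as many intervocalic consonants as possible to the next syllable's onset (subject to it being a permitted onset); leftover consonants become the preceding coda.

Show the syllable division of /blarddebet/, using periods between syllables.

blard.de.bet

Vowels present: a, e, e; each is a nucleus, giving 3 syllables.
/a…e/ gap (V1→V2): /rdd/; trying suffixes from longest down, /d/ is the first permitted one, so coda /rd/ | onset /d/.
/e…e/ gap (V2→V3): /b/ is a single consonant, so it becomes the next onset.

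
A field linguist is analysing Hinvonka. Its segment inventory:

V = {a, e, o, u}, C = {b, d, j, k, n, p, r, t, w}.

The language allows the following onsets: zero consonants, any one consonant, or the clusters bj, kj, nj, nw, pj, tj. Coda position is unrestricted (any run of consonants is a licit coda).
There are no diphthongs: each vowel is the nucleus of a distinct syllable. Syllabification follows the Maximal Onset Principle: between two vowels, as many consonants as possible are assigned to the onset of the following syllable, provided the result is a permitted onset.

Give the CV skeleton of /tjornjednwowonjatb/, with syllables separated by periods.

CCVC.CCVC.CCV.CV.CCVCC

Vowels present: o, e, o, o, a; each is a nucleus, giving 5 syllables.
Between /o/ (V1) and /e/ (V2): /rnj/; trying suffixes from longest down, /nj/ is the first permitted one, so coda /r/ | onset /nj/.
Between /e/ (V2) and /o/ (V3): cluster /dnw/ — the longest permitted-onset suffix is /nw/; onset = /nw/, preceding coda = /d/.
Between /o/ (V3) and /o/ (V4): /w/ → onset of the next syllable (single consonants are always licit onsets).
Between /o/ (V4) and /a/ (V5): /nj/ is a licit onset in full, so it all attaches to the next syllable.
So the parse is tjor.njed.nwo.wo.njatb.
Mapping each syllable to C/V: /tjor/ → CCVC, /njed/ → CCVC, /nwo/ → CCV, /wo/ → CV, /njatb/ → CCVCC.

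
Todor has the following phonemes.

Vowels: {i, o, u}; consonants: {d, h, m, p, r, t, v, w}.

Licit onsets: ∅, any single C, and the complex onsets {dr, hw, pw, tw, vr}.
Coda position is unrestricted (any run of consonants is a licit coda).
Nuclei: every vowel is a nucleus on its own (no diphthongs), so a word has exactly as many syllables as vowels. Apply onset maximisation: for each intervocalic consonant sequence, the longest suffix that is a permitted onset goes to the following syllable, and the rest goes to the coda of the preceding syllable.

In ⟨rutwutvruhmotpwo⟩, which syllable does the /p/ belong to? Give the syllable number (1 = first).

Nuclei (vowels): u, u, u, o, o → 5 syllables.
/u…u/ gap (V1→V2): /tw/ is a licit onset in full, so it all attaches to the next syllable.
/u…u/ gap (V2→V3): /tvr/; trying suffixes from longest down, /vr/ is the first permitted one, so coda /t/ | onset /vr/.
/u…o/ gap (V3→V4): cluster /hm/ — the longest permitted-onset suffix is /m/; onset = /m/, preceding coda = /h/.
/o…o/ gap (V4→V5): /tpw/ — longest licit onset from the right is /pw/, leaving /t/ as coda.
Syllabification: ru.twut.vruh.mot.pwo.
The /p/ is in the onset of syllable 5 (/pwo/).

5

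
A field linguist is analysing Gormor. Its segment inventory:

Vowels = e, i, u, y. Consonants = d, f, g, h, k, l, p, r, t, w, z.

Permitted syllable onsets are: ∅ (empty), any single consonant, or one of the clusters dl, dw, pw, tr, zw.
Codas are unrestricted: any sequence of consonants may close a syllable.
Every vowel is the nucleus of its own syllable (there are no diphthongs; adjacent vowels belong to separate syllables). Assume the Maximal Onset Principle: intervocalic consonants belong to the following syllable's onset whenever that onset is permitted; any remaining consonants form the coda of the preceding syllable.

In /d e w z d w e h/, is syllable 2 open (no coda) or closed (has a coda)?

The vowels are e, e — 2 nuclei, so 2 syllables.
/e…e/ gap (V1→V2): cluster /wzdw/ — the longest permitted-onset suffix is /dw/; onset = /dw/, preceding coda = /wz/.
So the parse is dewz.dweh.
Syllable 2 is /dweh/ with coda /h/, so it is closed.

closed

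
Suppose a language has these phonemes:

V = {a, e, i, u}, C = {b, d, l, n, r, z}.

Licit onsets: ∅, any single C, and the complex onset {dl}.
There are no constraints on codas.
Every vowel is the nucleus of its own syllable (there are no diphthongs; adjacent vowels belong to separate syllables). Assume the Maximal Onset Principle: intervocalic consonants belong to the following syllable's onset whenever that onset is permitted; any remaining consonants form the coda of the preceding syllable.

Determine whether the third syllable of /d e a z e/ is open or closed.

open

Vowels present: e, a, e; each is a nucleus, giving 3 syllables.
Between /e/ (V1) and /a/ (V2): nothing intervenes; syllable break is V.V.
Between /a/ (V2) and /e/ (V3): /z/ is a single consonant, so it becomes the next onset.
Syllabification: de.a.ze.
Syllable 3 is /ze/; it ends in its nucleus with no coda, so it is open.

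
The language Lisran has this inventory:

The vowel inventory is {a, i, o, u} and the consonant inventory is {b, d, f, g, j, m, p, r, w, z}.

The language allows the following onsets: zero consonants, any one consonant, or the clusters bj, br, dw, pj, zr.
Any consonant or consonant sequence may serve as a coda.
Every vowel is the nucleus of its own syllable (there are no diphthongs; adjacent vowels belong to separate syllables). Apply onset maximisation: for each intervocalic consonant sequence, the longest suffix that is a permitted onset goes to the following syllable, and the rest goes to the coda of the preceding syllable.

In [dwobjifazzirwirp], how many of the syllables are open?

2

The vowels are o, i, a, i, i — 5 nuclei, so 5 syllables.
σ1/σ2 boundary: /bj/ is a licit onset in full, so it all attaches to the next syllable.
σ2/σ3 boundary: /f/ is a single consonant, so it becomes the next onset.
σ3/σ4 boundary: /zz/; trying suffixes from longest down, /z/ is the first permitted one, so coda /z/ | onset /z/.
σ4/σ5 boundary: /rw/ — longest licit onset from the right is /w/, leaving /r/ as coda.
So the parse is dwo.bji.faz.zir.wirp.
Classifying each syllable: /dwo/ (open), /bji/ (open), /faz/ (closed), /zir/ (closed), /wirp/ (closed).
Open syllables: 2.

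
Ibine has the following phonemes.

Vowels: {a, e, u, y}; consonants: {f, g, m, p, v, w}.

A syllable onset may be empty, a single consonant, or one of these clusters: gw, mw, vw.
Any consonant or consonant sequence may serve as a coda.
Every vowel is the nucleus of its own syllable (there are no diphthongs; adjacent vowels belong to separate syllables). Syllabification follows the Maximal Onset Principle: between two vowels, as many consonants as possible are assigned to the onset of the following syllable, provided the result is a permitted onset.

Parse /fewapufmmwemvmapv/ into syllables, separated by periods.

fe.wa.pufm.mwemv.mapv

Nuclei (vowels): e, a, u, e, a → 5 syllables.
Between /e/ (V1) and /a/ (V2): /w/ is a single consonant, so it becomes the next onset.
Between /a/ (V2) and /u/ (V3): /p/ is a single consonant, so it becomes the next onset.
Between /u/ (V3) and /e/ (V4): /fmmw/; trying suffixes from longest down, /mw/ is the first permitted one, so coda /fm/ | onset /mw/.
Between /e/ (V4) and /a/ (V5): /mvm/ — longest licit onset from the right is /m/, leaving /mv/ as coda.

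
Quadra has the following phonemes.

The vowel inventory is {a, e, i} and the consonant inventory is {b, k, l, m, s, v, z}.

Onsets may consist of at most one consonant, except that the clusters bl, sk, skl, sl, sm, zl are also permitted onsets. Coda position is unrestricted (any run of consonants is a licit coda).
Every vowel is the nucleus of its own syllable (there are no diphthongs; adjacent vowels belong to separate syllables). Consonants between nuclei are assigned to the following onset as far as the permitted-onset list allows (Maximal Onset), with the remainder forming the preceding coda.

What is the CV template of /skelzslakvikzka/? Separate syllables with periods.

The vowels are e, a, i, a — 4 nuclei, so 4 syllables.
/e…a/ gap (V1→V2): /lzsl/; trying suffixes from longest down, /sl/ is the first permitted one, so coda /lz/ | onset /sl/.
/a…i/ gap (V2→V3): /kv/ — longest licit onset from the right is /v/, leaving /k/ as coda.
/i…a/ gap (V3→V4): /kzk/ — longest licit onset from the right is /k/, leaving /kz/ as coda.
Putting it together: skelz.slak.vikz.ka.
Mapping each syllable to C/V: /skelz/ → CCVCC, /slak/ → CCVC, /vikz/ → CVCC, /ka/ → CV.

CCVCC.CCVC.CVCC.CV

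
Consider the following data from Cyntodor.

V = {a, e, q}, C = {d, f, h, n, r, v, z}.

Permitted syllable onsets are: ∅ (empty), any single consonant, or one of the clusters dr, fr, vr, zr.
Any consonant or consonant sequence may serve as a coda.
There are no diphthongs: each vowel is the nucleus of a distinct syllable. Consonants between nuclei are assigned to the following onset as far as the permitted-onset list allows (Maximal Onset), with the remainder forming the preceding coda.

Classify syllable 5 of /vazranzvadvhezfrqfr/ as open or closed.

The vowels are a, a, a, e, q — 5 nuclei, so 5 syllables.
σ1/σ2 boundary: cluster /zr/ — /zr/ is itself a permitted onset, so the whole cluster goes right; preceding coda = ∅.
σ2/σ3 boundary: /nzv/ splits as /nz/ + /v/ (/v/ is the longest suffix that is a licit onset).
σ3/σ4 boundary: /dvh/; trying suffixes from longest down, /h/ is the first permitted one, so coda /dv/ | onset /h/.
σ4/σ5 boundary: /zfr/ — longest licit onset from the right is /fr/, leaving /z/ as coda.
Putting it together: va.zranz.vadv.hez.frqfr.
Syllable 5 is /frqfr/ with coda /fr/, so it is closed.

closed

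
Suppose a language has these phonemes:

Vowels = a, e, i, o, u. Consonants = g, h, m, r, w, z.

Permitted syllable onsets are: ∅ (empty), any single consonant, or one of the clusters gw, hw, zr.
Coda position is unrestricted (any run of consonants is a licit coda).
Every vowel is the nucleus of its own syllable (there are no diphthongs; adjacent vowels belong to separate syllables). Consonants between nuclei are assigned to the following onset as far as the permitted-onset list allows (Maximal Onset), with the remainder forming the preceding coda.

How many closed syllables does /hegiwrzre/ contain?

Nuclei (vowels): e, i, e → 3 syllables.
/e…i/ gap (V1→V2): /g/ → onset of the next syllable (single consonants are always licit onsets).
/i…e/ gap (V2→V3): cluster /wrzr/ — the longest permitted-onset suffix is /zr/; onset = /zr/, preceding coda = /wr/.
Syllabification: he.giwr.zre.
Classifying each syllable: /he/ (open), /giwr/ (closed), /zre/ (open).
Closed syllables: 1.

1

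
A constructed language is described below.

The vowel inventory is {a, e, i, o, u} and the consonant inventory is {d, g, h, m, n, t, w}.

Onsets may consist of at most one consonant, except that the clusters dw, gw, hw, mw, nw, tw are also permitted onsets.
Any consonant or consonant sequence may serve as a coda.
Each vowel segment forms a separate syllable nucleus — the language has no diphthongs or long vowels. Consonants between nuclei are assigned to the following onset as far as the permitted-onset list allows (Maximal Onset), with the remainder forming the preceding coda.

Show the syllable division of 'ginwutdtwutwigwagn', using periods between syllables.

Vowels present: i, u, u, i, a; each is a nucleus, giving 5 syllables.
/i…u/ gap (V1→V2): cluster /nw/ — /nw/ is itself a permitted onset, so the whole cluster goes right; preceding coda = ∅.
/u…u/ gap (V2→V3): /tdtw/ splits as /td/ + /tw/ (/tw/ is the longest suffix that is a licit onset).
/u…i/ gap (V3→V4): /tw/ is a licit onset in full, so it all attaches to the next syllable.
/i…a/ gap (V4→V5): cluster /gw/ — /gw/ is itself a permitted onset, so the whole cluster goes right; preceding coda = ∅.

gi.nwutd.twu.twi.gwagn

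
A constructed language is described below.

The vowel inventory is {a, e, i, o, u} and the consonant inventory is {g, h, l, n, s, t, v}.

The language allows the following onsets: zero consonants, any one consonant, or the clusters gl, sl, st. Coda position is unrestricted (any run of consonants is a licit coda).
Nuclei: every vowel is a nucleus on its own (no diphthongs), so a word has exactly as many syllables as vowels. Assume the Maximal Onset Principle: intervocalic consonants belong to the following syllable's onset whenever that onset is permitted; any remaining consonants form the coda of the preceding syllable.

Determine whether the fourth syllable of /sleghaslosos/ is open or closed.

closed

Vowels present: e, a, o, o; each is a nucleus, giving 4 syllables.
/e…a/ gap (V1→V2): /gh/ — longest licit onset from the right is /h/, leaving /g/ as coda.
/a…o/ gap (V2→V3): /sl/ is a licit onset in full, so it all attaches to the next syllable.
/o…o/ gap (V3→V4): just /s/ — single C goes to the following onset.
Result: sleg.ha.slo.sos.
Syllable 4 is /sos/ with coda /s/, so it is closed.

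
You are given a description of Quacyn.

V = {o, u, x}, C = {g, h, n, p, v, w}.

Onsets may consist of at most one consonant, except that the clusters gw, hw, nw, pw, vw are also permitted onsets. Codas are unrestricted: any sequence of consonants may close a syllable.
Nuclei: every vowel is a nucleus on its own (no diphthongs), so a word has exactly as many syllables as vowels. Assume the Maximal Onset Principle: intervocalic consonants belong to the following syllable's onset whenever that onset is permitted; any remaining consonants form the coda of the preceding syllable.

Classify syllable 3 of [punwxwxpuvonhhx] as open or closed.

The vowels are u, x, x, u, o, x — 6 nuclei, so 6 syllables.
V1 /u/ – V2 /x/: cluster /nw/ — /nw/ is itself a permitted onset, so the whole cluster goes right; preceding coda = ∅.
V2 /x/ – V3 /x/: /w/ → onset of the next syllable (single consonants are always licit onsets).
V3 /x/ – V4 /u/: /p/ is a single consonant, so it becomes the next onset.
V4 /u/ – V5 /o/: /v/ is a single consonant, so it becomes the next onset.
V5 /o/ – V6 /x/: /nhh/ splits as /nh/ + /h/ (/h/ is the longest suffix that is a licit onset).
Putting it together: pu.nwx.wx.pu.vonh.hx.
Syllable 3 is /wx/; it ends in its nucleus with no coda, so it is open.

open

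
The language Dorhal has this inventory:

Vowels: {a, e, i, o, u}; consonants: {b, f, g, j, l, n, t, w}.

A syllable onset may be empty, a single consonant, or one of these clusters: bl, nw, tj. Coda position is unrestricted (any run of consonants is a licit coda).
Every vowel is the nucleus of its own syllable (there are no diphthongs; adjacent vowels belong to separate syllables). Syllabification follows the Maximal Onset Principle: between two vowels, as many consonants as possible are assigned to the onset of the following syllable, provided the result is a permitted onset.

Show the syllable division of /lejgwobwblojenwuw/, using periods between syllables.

Nuclei (vowels): e, o, o, e, u → 5 syllables.
σ1/σ2 boundary: /jgw/; trying suffixes from longest down, /w/ is the first permitted one, so coda /jg/ | onset /w/.
σ2/σ3 boundary: /bwbl/; trying suffixes from longest down, /bl/ is the first permitted one, so coda /bw/ | onset /bl/.
σ3/σ4 boundary: /j/ is a single consonant, so it becomes the next onset.
σ4/σ5 boundary: /nw/ is a licit onset in full, so it all attaches to the next syllable.

lejg.wobw.blo.je.nwuw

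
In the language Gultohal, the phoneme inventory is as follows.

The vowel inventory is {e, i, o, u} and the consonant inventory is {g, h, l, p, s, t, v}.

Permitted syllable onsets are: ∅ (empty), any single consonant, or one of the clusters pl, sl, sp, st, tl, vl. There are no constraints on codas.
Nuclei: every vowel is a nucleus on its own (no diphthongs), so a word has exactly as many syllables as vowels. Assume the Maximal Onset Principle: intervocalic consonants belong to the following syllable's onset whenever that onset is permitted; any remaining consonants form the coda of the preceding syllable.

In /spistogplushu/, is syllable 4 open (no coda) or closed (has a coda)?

The vowels are i, o, u, u — 4 nuclei, so 4 syllables.
V1 /i/ – V2 /o/: /st/ — entire cluster is a permitted onset → onset /st/, coda ∅.
V2 /o/ – V3 /u/: cluster /gpl/ — the longest permitted-onset suffix is /pl/; onset = /pl/, preceding coda = /g/.
V3 /u/ – V4 /u/: /sh/ — longest licit onset from the right is /h/, leaving /s/ as coda.
So the parse is spi.stog.plus.hu.
Syllable 4 is /hu/; it ends in its nucleus with no coda, so it is open.

open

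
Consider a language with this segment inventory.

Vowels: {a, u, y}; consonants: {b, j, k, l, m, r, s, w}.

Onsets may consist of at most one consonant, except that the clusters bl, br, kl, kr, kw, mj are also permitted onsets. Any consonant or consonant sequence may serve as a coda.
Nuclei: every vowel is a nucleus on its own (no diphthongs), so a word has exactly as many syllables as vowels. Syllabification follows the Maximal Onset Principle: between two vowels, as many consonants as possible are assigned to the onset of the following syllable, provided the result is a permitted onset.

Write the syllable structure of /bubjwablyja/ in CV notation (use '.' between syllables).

The vowels are u, a, y, a — 4 nuclei, so 4 syllables.
σ1/σ2 boundary: /bjw/; trying suffixes from longest down, /w/ is the first permitted one, so coda /bj/ | onset /w/.
σ2/σ3 boundary: /bl/ is a licit onset in full, so it all attaches to the next syllable.
σ3/σ4 boundary: /j/ is a single consonant, so it becomes the next onset.
So the parse is bubj.wa.bly.ja.
Mapping each syllable to C/V: /bubj/ → CVCC, /wa/ → CV, /bly/ → CCV, /ja/ → CV.

CVCC.CV.CCV.CV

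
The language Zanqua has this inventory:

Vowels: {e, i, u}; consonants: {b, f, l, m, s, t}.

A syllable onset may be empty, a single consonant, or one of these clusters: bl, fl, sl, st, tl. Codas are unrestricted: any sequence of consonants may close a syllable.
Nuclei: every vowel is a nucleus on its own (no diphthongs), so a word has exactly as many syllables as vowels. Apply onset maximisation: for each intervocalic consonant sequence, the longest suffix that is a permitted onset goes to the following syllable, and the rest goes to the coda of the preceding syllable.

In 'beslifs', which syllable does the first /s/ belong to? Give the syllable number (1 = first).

Nuclei (vowels): e, i → 2 syllables.
V1 /e/ – V2 /i/: /sl/ is a licit onset in full, so it all attaches to the next syllable.
Syllabification: be.slifs.
The first /s/ is in the onset of syllable 2 (/slifs/).

2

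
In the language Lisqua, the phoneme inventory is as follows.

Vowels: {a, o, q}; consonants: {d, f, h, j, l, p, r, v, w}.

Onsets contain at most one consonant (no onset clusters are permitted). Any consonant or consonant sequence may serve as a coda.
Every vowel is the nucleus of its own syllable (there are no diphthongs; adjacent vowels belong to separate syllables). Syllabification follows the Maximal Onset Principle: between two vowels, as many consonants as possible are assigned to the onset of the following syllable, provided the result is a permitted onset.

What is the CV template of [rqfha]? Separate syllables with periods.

CVC.CV

Nuclei (vowels): q, a → 2 syllables.
Between /q/ (V1) and /a/ (V2): /fh/; trying suffixes from longest down, /h/ is the first permitted one, so coda /f/ | onset /h/.
Result: rqf.ha.
Mapping each syllable to C/V: /rqf/ → CVC, /ha/ → CV.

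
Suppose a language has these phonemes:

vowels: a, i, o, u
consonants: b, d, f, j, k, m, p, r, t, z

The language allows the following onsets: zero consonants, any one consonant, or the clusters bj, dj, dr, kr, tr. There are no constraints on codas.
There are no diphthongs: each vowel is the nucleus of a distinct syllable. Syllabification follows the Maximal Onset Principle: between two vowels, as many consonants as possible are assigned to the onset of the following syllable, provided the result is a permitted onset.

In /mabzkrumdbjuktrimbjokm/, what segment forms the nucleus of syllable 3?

Vowels present: a, u, u, i, o; each is a nucleus, giving 5 syllables.
The third nucleus (vowel 3 from the left) is /u/.

u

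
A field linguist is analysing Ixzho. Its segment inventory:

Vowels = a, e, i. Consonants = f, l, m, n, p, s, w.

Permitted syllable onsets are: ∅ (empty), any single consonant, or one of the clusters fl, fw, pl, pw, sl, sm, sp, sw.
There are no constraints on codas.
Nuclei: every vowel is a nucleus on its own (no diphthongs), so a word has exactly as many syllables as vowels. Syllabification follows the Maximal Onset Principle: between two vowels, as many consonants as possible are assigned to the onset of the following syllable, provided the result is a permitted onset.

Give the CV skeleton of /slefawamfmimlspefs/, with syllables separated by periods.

Nuclei (vowels): e, a, a, i, e → 5 syllables.
/e…a/ gap (V1→V2): just /f/ — single C goes to the following onset.
/a…a/ gap (V2→V3): just /w/ — single C goes to the following onset.
/a…i/ gap (V3→V4): /mfm/ splits as /mf/ + /m/ (/m/ is the longest suffix that is a licit onset).
/i…e/ gap (V4→V5): cluster /mlsp/ — the longest permitted-onset suffix is /sp/; onset = /sp/, preceding coda = /ml/.
So the parse is sle.fa.wamf.miml.spefs.
Mapping each syllable to C/V: /sle/ → CCV, /fa/ → CV, /wamf/ → CVCC, /miml/ → CVCC, /spefs/ → CCVCC.

CCV.CV.CVCC.CVCC.CCVCC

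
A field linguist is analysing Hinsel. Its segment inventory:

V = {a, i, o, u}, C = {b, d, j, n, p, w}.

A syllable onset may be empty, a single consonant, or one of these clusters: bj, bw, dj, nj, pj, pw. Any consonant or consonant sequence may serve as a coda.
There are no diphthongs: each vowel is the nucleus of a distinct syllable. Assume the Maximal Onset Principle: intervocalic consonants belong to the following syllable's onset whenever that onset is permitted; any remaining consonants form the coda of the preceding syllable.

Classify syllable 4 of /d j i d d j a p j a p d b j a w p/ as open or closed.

Vowels present: i, a, a, a; each is a nucleus, giving 4 syllables.
V1 /i/ – V2 /a/: /ddj/ — longest licit onset from the right is /dj/, leaving /d/ as coda.
V2 /a/ – V3 /a/: /pj/ is a licit onset in full, so it all attaches to the next syllable.
V3 /a/ – V4 /a/: /pdbj/ — longest licit onset from the right is /bj/, leaving /pd/ as coda.
So the parse is djid.dja.pjapd.bjawp.
Syllable 4 is /bjawp/ with coda /wp/, so it is closed.

closed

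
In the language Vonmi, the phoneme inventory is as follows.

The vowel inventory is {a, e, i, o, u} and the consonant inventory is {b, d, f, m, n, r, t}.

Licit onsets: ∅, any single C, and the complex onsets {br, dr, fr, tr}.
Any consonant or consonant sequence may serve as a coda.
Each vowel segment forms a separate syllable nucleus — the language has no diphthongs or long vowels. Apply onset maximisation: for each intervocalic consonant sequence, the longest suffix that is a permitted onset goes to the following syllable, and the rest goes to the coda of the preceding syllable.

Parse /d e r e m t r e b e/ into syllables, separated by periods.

de.rem.tre.be

Nuclei (vowels): e, e, e, e → 4 syllables.
Between /e/ (V1) and /e/ (V2): just /r/ — single C goes to the following onset.
Between /e/ (V2) and /e/ (V3): /mtr/; trying suffixes from longest down, /tr/ is the first permitted one, so coda /m/ | onset /tr/.
Between /e/ (V3) and /e/ (V4): /b/ → onset of the next syllable (single consonants are always licit onsets).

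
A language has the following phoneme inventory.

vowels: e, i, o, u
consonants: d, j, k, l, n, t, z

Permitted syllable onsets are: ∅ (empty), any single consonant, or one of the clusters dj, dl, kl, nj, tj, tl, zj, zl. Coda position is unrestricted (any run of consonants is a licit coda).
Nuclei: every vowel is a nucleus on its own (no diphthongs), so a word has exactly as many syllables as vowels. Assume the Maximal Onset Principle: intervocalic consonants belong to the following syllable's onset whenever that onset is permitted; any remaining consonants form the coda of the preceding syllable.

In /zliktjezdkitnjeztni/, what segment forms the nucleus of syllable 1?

i

Nuclei (vowels): i, e, i, e, i → 5 syllables.
The first nucleus (vowel 1 from the left) is /i/.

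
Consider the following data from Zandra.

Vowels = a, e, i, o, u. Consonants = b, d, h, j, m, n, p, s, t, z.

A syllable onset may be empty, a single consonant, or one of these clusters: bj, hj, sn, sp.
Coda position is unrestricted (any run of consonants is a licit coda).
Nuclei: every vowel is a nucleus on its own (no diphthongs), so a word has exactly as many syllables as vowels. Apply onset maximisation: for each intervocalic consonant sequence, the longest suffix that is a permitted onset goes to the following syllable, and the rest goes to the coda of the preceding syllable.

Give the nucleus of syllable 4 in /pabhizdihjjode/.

o

Vowels present: a, i, i, o, e; each is a nucleus, giving 5 syllables.
The fourth nucleus (vowel 4 from the left) is /o/.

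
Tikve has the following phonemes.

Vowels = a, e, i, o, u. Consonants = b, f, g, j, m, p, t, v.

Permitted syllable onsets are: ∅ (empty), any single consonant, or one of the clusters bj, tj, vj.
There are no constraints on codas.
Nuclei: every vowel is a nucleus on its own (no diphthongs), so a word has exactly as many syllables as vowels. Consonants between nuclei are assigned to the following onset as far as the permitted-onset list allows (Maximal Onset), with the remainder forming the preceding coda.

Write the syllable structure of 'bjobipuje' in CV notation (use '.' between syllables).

CCV.CV.CV.CV

Vowels present: o, i, u, e; each is a nucleus, giving 4 syllables.
V1 /o/ – V2 /i/: /b/ → onset of the next syllable (single consonants are always licit onsets).
V2 /i/ – V3 /u/: /p/ → onset of the next syllable (single consonants are always licit onsets).
V3 /u/ – V4 /e/: /j/ is a single consonant, so it becomes the next onset.
Putting it together: bjo.bi.pu.je.
Mapping each syllable to C/V: /bjo/ → CCV, /bi/ → CV, /pu/ → CV, /je/ → CV.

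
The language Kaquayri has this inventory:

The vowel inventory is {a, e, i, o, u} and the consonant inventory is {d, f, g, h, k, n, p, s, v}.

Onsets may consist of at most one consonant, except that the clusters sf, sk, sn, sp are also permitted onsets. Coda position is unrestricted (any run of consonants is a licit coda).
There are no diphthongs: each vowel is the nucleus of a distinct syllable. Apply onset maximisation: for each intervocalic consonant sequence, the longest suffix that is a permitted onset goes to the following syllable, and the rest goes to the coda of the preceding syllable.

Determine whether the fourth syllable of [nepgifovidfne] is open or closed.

Nuclei (vowels): e, i, o, i, e → 5 syllables.
Between /e/ (V1) and /i/ (V2): /pg/ — longest licit onset from the right is /g/, leaving /p/ as coda.
Between /i/ (V2) and /o/ (V3): /f/ is a single consonant, so it becomes the next onset.
Between /o/ (V3) and /i/ (V4): /v/ → onset of the next syllable (single consonants are always licit onsets).
Between /i/ (V4) and /e/ (V5): /dfn/ — longest licit onset from the right is /n/, leaving /df/ as coda.
Result: nep.gi.fo.vidf.ne.
Syllable 4 is /vidf/ with coda /df/, so it is closed.

closed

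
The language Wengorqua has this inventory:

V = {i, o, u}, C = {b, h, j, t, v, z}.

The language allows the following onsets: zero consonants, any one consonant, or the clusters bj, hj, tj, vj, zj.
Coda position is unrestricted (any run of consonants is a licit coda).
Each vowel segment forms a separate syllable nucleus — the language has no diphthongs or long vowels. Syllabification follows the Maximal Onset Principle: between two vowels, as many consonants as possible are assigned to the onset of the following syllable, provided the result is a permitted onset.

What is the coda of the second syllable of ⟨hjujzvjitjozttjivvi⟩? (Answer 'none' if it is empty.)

Nuclei (vowels): u, i, o, i, i → 5 syllables.
V1 /u/ – V2 /i/: /jzvj/ — longest licit onset from the right is /vj/, leaving /jz/ as coda.
V2 /i/ – V3 /o/: /tj/ is a licit onset in full, so it all attaches to the next syllable.
V3 /o/ – V4 /i/: cluster /zttj/ — the longest permitted-onset suffix is /tj/; onset = /tj/, preceding coda = /zt/.
V4 /i/ – V5 /i/: /vv/ splits as /v/ + /v/ (/v/ is the longest suffix that is a licit onset).
Putting it together: hjujz.vji.tjozt.tjiv.vi.
Syllable 2 is /vji/: onset /vj/, nucleus /i/, coda ∅.

none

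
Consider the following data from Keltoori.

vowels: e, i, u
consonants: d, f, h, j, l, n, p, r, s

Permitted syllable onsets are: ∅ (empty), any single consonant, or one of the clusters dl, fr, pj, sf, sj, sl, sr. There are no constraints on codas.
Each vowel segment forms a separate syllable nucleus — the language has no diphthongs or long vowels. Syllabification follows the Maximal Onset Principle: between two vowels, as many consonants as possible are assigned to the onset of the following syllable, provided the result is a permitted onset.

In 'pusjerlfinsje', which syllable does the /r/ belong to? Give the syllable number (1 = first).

2

Nuclei (vowels): u, e, i, e → 4 syllables.
/u…e/ gap (V1→V2): /sj/ is a licit onset in full, so it all attaches to the next syllable.
/e…i/ gap (V2→V3): /rlf/ — longest licit onset from the right is /f/, leaving /rl/ as coda.
/i…e/ gap (V3→V4): /nsj/; trying suffixes from longest down, /sj/ is the first permitted one, so coda /n/ | onset /sj/.
Result: pu.sjerl.fin.sje.
The /r/ is in the coda of syllable 2 (/sjerl/).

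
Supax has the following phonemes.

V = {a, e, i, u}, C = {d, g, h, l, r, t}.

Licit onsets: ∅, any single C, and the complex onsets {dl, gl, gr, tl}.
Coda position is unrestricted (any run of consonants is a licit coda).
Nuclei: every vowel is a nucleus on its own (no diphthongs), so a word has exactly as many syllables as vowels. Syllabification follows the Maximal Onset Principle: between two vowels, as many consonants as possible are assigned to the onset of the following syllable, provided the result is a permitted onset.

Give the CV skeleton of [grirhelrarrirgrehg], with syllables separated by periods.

The vowels are i, e, a, i, e — 5 nuclei, so 5 syllables.
/i…e/ gap (V1→V2): /rh/; trying suffixes from longest down, /h/ is the first permitted one, so coda /r/ | onset /h/.
/e…a/ gap (V2→V3): /lr/; trying suffixes from longest down, /r/ is the first permitted one, so coda /l/ | onset /r/.
/a…i/ gap (V3→V4): /rr/; trying suffixes from longest down, /r/ is the first permitted one, so coda /r/ | onset /r/.
/i…e/ gap (V4→V5): /rgr/; trying suffixes from longest down, /gr/ is the first permitted one, so coda /r/ | onset /gr/.
Result: grir.hel.rar.rir.grehg.
Mapping each syllable to C/V: /grir/ → CCVC, /hel/ → CVC, /rar/ → CVC, /rir/ → CVC, /grehg/ → CCVCC.

CCVC.CVC.CVC.CVC.CCVCC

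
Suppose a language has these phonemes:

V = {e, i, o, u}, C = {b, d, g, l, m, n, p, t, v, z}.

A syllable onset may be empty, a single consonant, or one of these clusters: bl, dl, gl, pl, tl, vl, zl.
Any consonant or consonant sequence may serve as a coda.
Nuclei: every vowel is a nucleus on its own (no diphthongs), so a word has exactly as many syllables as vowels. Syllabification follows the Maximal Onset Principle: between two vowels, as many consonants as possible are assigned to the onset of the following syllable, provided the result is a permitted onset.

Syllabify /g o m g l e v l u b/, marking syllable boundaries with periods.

The vowels are o, e, u — 3 nuclei, so 3 syllables.
Between /o/ (V1) and /e/ (V2): cluster /mgl/ — the longest permitted-onset suffix is /gl/; onset = /gl/, preceding coda = /m/.
Between /e/ (V2) and /u/ (V3): /vl/ is a licit onset in full, so it all attaches to the next syllable.

gom.gle.vlub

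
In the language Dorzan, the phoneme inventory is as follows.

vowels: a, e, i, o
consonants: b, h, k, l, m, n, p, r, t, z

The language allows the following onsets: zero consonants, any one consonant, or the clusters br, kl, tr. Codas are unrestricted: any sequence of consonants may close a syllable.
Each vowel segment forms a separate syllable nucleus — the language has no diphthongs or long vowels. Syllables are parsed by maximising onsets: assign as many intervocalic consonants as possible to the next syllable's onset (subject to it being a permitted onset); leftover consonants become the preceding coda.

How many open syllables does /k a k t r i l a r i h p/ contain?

Vowels present: a, i, a, i; each is a nucleus, giving 4 syllables.
σ1/σ2 boundary: cluster /ktr/ — the longest permitted-onset suffix is /tr/; onset = /tr/, preceding coda = /k/.
σ2/σ3 boundary: /l/ is a single consonant, so it becomes the next onset.
σ3/σ4 boundary: /r/ → onset of the next syllable (single consonants are always licit onsets).
Result: kak.tri.la.rihp.
Classifying each syllable: /kak/ (closed), /tri/ (open), /la/ (open), /rihp/ (closed).
Open syllables: 2.

2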